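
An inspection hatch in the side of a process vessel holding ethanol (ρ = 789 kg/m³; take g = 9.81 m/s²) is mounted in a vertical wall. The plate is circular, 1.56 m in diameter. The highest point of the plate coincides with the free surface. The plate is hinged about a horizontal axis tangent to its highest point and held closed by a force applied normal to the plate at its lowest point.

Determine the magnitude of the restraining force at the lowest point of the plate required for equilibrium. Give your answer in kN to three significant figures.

P ≈ 7.21 kN

γ = ρg = 789 × 9.81 / 1000 = 7.74009 kN/m³.
The centroid is at the centre, 0.78 m below the top of the plate, so the centroid depth is h_c = 0.78 m.
A = π(0.78)² = 1.91134 m².
Resultant F = γ·h_c·A = 7.74009 × 0.78 × 1.91134 = 11.5393 kN.
I_c = πr⁴/4 = π × 0.78⁴/4 = 0.290716 m⁴.
Centre of pressure: y_p = y_c + I_c/(y_c·A) = 0.78 + 0.290716/(0.78 × 1.91134) = 0.78 + 0.195001 = 0.975001 m along the plane.
The resultant acts 0.78 + 0.195001 = 0.975001 m (along the plate) below the hinge at the top edge, so the moment about the hinge is M = F × 0.975001 = 11.5393 × 0.975001 = 11.2508 kN·m.
A normal force at the bottom, 1.56 m from the hinge, must supply this moment: P = 11.2508/1.56 = 7.21205 kN.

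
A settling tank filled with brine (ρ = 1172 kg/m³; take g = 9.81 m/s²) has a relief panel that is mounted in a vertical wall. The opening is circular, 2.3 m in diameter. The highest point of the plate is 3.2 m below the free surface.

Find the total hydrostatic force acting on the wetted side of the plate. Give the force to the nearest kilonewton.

γ = ρg = 1172 × 9.81 / 1000 = 11.49732 kN/m³.
The centroid is at the centre, 1.15 m below the top of the plate, so the centroid depth is h_c = 3.2 + 1.15 = 4.35 m.
A = π(1.15)² = 4.15476 m².
Resultant F = γ·h_c·A = 11.49732 × 4.35 × 4.15476 = 207.793 kN.

F ≈ 208 kN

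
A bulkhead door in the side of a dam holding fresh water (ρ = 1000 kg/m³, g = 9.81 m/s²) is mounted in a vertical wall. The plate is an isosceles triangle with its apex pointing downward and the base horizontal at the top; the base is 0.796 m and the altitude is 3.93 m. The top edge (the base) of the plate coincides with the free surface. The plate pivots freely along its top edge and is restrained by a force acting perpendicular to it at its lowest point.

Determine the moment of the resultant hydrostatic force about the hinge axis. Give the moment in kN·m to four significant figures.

γ = ρg = 1000 × 9.81 = 9810 N/m³ = 9.81 kN/m³.
With the apex down, the centroid sits h/3 = 3.93/3 = 1.31 m below the base (the top edge), so the centroid depth is h_c = 1.31 m.
A = ½ × 0.796 × 3.93 = 1.56414 m².
Resultant F = γ·h_c·A = 9.81 × 1.31 × 1.56414 = 20.1009 kN.
I_c = b·h³/36 = 0.796 × 3.93³/36 = 1.34211 m⁴.
Centre of pressure: y_p = y_c + I_c/(y_c·A) = 1.31 + 1.34211/(1.31 × 1.56414) = 1.31 + 0.655 = 1.965 m along the plane.
The resultant acts 1.31 + 0.655 = 1.965 m (along the plate) below the hinge at the top edge, so the moment about the hinge is M = F × 1.965 = 20.1009 × 1.965 = 39.4983 kN·m.

M ≈ 39.50 kN·m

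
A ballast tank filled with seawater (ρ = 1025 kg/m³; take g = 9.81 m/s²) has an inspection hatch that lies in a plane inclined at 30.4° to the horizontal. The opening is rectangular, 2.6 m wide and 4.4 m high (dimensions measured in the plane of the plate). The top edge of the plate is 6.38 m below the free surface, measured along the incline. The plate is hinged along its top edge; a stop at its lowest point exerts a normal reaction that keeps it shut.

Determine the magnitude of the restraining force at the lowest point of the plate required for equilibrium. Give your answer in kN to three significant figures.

P ≈ 271 kN

γ = ρg = 1025 × 9.81 / 1000 = 10.05525 kN/m³.
Let θ = 30.4° be the plate's angle to the horizontal; measure y along the incline from where the plane meets the free surface. Vertical depth h = y·sinθ with sinθ = 0.506034.
The centroid lies 4.4/2 = 2.2 m below the top edge, so y_c = 6.38 + 2.2 = 8.58 m and h_c = 8.58 × 0.506034 = 4.34177 m.
A = 2.6 × 4.4 = 11.44 m².
Resultant F = γ·h_c·A = 10.05525 × 4.34177 × 11.44 = 499.443 kN.
I_c = b·h³/12 = 2.6 × 4.4³/12 = 18.4565 m⁴.
Centre of pressure: y_p = y_c + I_c/(y_c·A) = 8.58 + 18.4565/(8.58 × 11.44) = 8.58 + 0.188034 = 8.76803 m along the plane.
The resultant acts 2.2 + 0.188034 = 2.38803 m (along the plate) below the hinge at the top edge, so the moment about the hinge is M = F × 2.38803 = 499.443 × 2.38803 = 1192.68 kN·m.
A normal force at the bottom, 4.4 m from the hinge, must supply this moment: P = 1192.68/4.4 = 271.064 kN.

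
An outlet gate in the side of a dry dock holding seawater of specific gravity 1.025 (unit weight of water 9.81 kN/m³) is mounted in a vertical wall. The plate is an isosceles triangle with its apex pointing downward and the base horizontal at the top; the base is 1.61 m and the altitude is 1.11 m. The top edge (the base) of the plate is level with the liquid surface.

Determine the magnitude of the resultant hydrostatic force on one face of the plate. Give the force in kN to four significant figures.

γ = 1.025 × 9.81 = 10.05525 kN/m³.
With the apex down, the centroid sits h/3 = 1.11/3 = 0.37 m below the base (the top edge), so the centroid depth is h_c = 0.37 m.
A = ½ × 1.61 × 1.11 = 0.89355 m².
Resultant F = γ·h_c·A = 10.05525 × 0.37 × 0.89355 = 3.3244 kN.

F ≈ 3.324 kN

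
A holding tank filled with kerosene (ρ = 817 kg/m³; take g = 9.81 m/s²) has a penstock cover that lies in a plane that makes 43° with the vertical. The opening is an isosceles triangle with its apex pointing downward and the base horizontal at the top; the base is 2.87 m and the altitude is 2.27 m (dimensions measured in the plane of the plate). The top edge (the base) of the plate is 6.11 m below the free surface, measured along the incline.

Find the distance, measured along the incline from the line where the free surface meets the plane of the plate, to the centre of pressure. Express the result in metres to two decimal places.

y_p = 6.91 m

γ = ρg = 817 × 9.81 / 1000 = 8.01477 kN/m³.
The plate makes 43° with the vertical, i.e. θ = 90° − 43° = 47° to the horizontal. Measuring y along the incline from the free-surface line, vertical depth h = y·sinθ with sinθ = 0.731354.
With the apex down, the centroid sits h/3 = 2.27/3 = 0.756667 m below the base (the top edge), so y_c = 6.11 + 0.756667 = 6.86667 m and h_c = 6.86667 × 0.731354 = 5.02197 m.
A = ½ × 2.87 × 2.27 = 3.25745 m².
Resultant F = γ·h_c·A = 8.01477 × 5.02197 × 3.25745 = 131.112 kN.
I_c = b·h³/36 = 2.87 × 2.27³/36 = 0.932517 m⁴.
Centre of pressure: y_p = y_c + I_c/(y_c·A) = 6.86667 + 0.932517/(6.86667 × 3.25745) = 6.86667 + 0.0416901 = 6.90836 m along the plane.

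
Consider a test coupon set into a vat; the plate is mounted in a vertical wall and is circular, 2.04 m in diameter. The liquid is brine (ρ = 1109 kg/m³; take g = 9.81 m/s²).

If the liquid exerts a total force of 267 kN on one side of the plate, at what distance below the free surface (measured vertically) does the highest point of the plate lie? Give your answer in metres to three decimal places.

d_top ≈ 6.489 m

γ = ρg = 1109 × 9.81 / 1000 = 10.87929 kN/m³.
A = π(1.02)² = 3.26851 m².
From F = γ·h_c·A, the centroid depth is h_c = 267/(10.87929 × 3.26851) = 7.50863 m.
The centroid is at the centre, 1.02 m below the top of the plate, so the highest point sits at h_top = 7.50863 − 1.02 = 6.48863 m below the surface.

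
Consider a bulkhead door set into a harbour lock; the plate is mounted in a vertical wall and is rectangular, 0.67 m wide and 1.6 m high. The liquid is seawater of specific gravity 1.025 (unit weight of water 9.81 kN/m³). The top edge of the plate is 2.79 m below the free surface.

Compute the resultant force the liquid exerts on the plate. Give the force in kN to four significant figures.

γ = 1.025 × 9.81 = 10.05525 kN/m³.
The centroid lies 1.6/2 = 0.8 m below the top edge, so the centroid depth is h_c = 2.79 + 0.8 = 3.59 m.
A = 0.67 × 1.6 = 1.072 m².
Resultant F = γ·h_c·A = 10.05525 × 3.59 × 1.072 = 38.6974 kN.

F ≈ 38.70 kN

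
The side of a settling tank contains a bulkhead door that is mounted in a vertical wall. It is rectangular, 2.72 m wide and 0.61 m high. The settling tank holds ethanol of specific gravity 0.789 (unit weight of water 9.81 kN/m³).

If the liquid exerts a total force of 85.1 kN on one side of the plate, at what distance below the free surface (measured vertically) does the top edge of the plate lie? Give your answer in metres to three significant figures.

γ = 0.789 × 9.81 = 7.74009 kN/m³.
A = 2.72 × 0.61 = 1.6592 m².
From F = γ·h_c·A, the centroid depth is h_c = 85.1/(7.74009 × 1.6592) = 6.62651 m.
The centroid lies 0.61/2 = 0.305 m below the top edge, so the top edge sits at h_top = 6.62651 − 0.305 = 6.32151 m below the surface.

d_top ≈ 6.32 m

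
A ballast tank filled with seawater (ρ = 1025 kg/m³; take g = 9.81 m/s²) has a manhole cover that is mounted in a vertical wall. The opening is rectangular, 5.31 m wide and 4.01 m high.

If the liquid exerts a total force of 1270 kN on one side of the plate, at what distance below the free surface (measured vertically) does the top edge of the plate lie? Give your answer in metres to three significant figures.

γ = ρg = 1025 × 9.81 / 1000 = 10.05525 kN/m³.
A = 5.31 × 4.01 = 21.2931 m².
From F = γ·h_c·A, the centroid depth is h_c = 1270/(10.05525 × 21.2931) = 5.9316 m.
The centroid lies 4.01/2 = 2.005 m below the top edge, so the top edge sits at h_top = 5.9316 − 2.005 = 3.9266 m below the surface.

d_top ≈ 3.93 m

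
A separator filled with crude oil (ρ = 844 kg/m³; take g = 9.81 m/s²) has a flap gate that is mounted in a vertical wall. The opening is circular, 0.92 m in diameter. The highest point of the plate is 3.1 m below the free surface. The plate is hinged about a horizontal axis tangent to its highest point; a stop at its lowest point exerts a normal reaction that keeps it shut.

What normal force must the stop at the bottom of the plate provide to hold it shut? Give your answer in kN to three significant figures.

γ = ρg = 844 × 9.81 / 1000 = 8.27964 kN/m³.
The centroid is at the centre, 0.46 m below the top of the plate, so the centroid depth is h_c = 3.1 + 0.46 = 3.56 m.
A = π(0.46)² = 0.664761 m².
Resultant F = γ·h_c·A = 8.27964 × 3.56 × 0.664761 = 19.5942 kN.
I_c = πr⁴/4 = π × 0.46⁴/4 = 0.0351659 m⁴.
Centre of pressure: y_p = y_c + I_c/(y_c·A) = 3.56 + 0.0351659/(3.56 × 0.664761) = 3.56 + 0.0148596 = 3.57486 m along the plane.
The resultant acts 0.46 + 0.0148596 = 0.47486 m (along the plate) below the hinge at the top edge, so the moment about the hinge is M = F × 0.47486 = 19.5942 × 0.47486 = 9.3045 kN·m.
A normal force at the bottom, 0.92 m from the hinge, must supply this moment: P = 9.3045/0.92 = 10.1136 kN.

P ≈ 10.1 kN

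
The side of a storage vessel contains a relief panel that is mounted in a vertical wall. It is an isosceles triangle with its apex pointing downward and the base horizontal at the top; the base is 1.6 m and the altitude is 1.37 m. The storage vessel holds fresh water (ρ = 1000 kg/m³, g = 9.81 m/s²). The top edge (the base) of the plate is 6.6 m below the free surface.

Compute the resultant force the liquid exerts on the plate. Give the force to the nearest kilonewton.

F ≈ 76 kN

γ = ρg = 1000 × 9.81 = 9810 N/m³ = 9.81 kN/m³.
With the apex down, the centroid sits h/3 = 1.37/3 = 0.456667 m below the base (the top edge), so the centroid depth is h_c = 6.6 + 0.456667 = 7.05667 m.
A = ½ × 1.6 × 1.37 = 1.096 m².
Resultant F = γ·h_c·A = 9.81 × 7.05667 × 1.096 = 75.8716 kN.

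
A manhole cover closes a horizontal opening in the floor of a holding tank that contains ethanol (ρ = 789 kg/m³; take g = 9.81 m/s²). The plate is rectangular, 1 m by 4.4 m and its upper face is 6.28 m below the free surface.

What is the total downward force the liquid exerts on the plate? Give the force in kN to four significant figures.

γ = ρg = 789 × 9.81 / 1000 = 7.74009 kN/m³.
The plate is horizontal, so pressure is uniform at p = γ·h = 7.74009 × 6.28 = 48.6078 kN/m².
A = 1 × 4.4 = 4.4 m².
F = p·A = 48.6078 × 4.4 = 213.874 kN.

F ≈ 213.9 kN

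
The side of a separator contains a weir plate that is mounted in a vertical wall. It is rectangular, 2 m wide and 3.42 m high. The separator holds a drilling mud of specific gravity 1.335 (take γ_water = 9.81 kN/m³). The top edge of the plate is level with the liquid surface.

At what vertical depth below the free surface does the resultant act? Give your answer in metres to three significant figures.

γ = 1.335 × 9.81 = 13.09635 kN/m³.
The centroid lies 3.42/2 = 1.71 m below the top edge, so the centroid depth is h_c = 1.71 m.
A = 2 × 3.42 = 6.84 m².
Resultant F = γ·h_c·A = 13.09635 × 1.71 × 6.84 = 153.18 kN.
I_c = b·h³/12 = 2 × 3.42³/12 = 6.66695 m⁴.
Centre of pressure: y_p = y_c + I_c/(y_c·A) = 1.71 + 6.66695/(1.71 × 6.84) = 1.71 + 0.57 = 2.28 m along the plane.

h_p = 2.28 m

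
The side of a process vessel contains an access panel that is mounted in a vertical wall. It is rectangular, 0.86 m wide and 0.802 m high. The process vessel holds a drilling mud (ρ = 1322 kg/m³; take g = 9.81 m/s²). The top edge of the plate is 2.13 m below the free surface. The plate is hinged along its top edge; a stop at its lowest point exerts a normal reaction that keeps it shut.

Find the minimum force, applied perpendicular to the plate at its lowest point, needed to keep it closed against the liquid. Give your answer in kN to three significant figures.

P ≈ 11.9 kN

γ = ρg = 1322 × 9.81 / 1000 = 12.96882 kN/m³.
The centroid lies 0.802/2 = 0.401 m below the top edge, so the centroid depth is h_c = 2.13 + 0.401 = 2.531 m.
A = 0.86 × 0.802 = 0.68972 m².
Resultant F = γ·h_c·A = 12.96882 × 2.531 × 0.68972 = 22.6394 kN.
I_c = b·h³/12 = 0.86 × 0.802³/12 = 0.0369692 m⁴.
Centre of pressure: y_p = y_c + I_c/(y_c·A) = 2.531 + 0.0369692/(2.531 × 0.68972) = 2.531 + 0.0211775 = 2.55218 m along the plane.
The resultant acts 0.401 + 0.0211775 = 0.422178 m (along the plate) below the hinge at the top edge, so the moment about the hinge is M = F × 0.422178 = 22.6394 × 0.422178 = 9.55786 kN·m.
A normal force at the bottom, 0.802 m from the hinge, must supply this moment: P = 9.55786/0.802 = 11.9175 kN.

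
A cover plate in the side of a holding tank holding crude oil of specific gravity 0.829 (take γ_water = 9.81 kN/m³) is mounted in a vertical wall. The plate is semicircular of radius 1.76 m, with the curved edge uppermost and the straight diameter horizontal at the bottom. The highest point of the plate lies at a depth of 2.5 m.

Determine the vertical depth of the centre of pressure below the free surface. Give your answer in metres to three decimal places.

γ = 0.829 × 9.81 = 8.13249 kN/m³.
The centroid lies 4r/(3π) = 0.746967 m above the diameter, so r − 4r/(3π) = 1.76 − 0.746967 = 1.01303 m below the topmost point, so the centroid depth is h_c = 2.5 + 1.01303 = 3.51303 m.
A = πr²/2 = π × 1.76²/2 = 4.8657 m².
Resultant F = γ·h_c·A = 8.13249 × 3.51303 × 4.8657 = 139.011 kN.
I_c = (π/8 − 8/(9π))·r⁴ = 0.109757 × 1.76⁴ = 1.05313 m⁴.
Centre of pressure: y_p = y_c + I_c/(y_c·A) = 3.51303 + 1.05313/(3.51303 × 4.8657) = 3.51303 + 0.0616105 = 3.57464 m along the plane.

h_p = 3.575 m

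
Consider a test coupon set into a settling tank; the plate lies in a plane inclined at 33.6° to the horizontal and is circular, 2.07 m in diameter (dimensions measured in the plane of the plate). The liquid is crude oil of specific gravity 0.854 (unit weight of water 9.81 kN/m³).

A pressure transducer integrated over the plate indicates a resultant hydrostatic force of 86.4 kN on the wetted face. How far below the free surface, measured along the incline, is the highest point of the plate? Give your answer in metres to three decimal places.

γ = 0.854 × 9.81 = 8.37774 kN/m³.
A = π(1.035)² = 3.36535 m².
From F = γ·h_c·A, the centroid depth is h_c = 86.4/(8.37774 × 3.36535) = 3.06448 m.
Let θ = 33.6° be the plate's angle to the horizontal; measure y along the incline from where the plane meets the free surface. Vertical depth h = y·sinθ with sinθ = 0.553392.
Along the incline, y_c = h_c/sinθ = 3.06448/0.553392 = 5.53763 m.
The centroid is at the centre, 1.035 m below the top of the plate, so the highest point sits at y_top = 5.53763 − 1.035 = 4.50263 m along the incline.

y_top ≈ 4.503 m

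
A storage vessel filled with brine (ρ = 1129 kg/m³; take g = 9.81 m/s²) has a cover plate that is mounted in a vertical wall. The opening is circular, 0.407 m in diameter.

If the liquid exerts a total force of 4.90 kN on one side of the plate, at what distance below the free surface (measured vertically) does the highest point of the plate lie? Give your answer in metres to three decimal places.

d_top ≈ 3.197 m

γ = ρg = 1129 × 9.81 / 1000 = 11.07549 kN/m³.
A = π(0.2035)² = 0.1301 m².
From F = γ·h_c·A, the centroid depth is h_c = 4.90/(11.07549 × 0.1301) = 3.4006 m.
The centroid is at the centre, 0.2035 m below the top of the plate, so the highest point sits at h_top = 3.4006 − 0.2035 = 3.1971 m below the surface.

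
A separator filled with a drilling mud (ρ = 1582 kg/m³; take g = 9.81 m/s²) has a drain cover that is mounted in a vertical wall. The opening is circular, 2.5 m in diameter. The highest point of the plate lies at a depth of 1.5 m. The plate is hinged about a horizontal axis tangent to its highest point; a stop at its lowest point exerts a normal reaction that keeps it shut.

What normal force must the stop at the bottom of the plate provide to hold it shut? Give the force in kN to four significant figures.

γ = ρg = 1582 × 9.81 / 1000 = 15.51942 kN/m³.
The centroid is at the centre, 1.25 m below the top of the plate, so the centroid depth is h_c = 1.5 + 1.25 = 2.75 m.
A = π(1.25)² = 4.90874 m².
Resultant F = γ·h_c·A = 15.51942 × 2.75 × 4.90874 = 209.497 kN.
I_c = πr⁴/4 = π × 1.25⁴/4 = 1.91748 m⁴.
Centre of pressure: y_p = y_c + I_c/(y_c·A) = 2.75 + 1.91748/(2.75 × 4.90874) = 2.75 + 0.142046 = 2.89205 m along the plane.
The resultant acts 1.25 + 0.142046 = 1.39205 m (along the plate) below the hinge at the top edge, so the moment about the hinge is M = F × 1.39205 = 209.497 × 1.39205 = 291.63 kN·m.
A normal force at the bottom, 2.5 m from the hinge, must supply this moment: P = 291.63/2.5 = 116.652 kN.

P ≈ 116.7 kN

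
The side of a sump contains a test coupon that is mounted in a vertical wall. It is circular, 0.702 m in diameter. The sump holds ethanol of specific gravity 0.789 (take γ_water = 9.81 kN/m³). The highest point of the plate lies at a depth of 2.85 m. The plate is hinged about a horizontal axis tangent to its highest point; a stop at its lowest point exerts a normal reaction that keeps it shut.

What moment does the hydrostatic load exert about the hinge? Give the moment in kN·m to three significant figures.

M ≈ 3.46 kN·m

γ = 0.789 × 9.81 = 7.74009 kN/m³.
The centroid is at the centre, 0.351 m below the top of the plate, so the centroid depth is h_c = 2.85 + 0.351 = 3.201 m.
A = π(0.351)² = 0.387047 m².
Resultant F = γ·h_c·A = 7.74009 × 3.201 × 0.387047 = 9.58949 kN.
I_c = πr⁴/4 = π × 0.351⁴/4 = 0.0119212 m⁴.
Centre of pressure: y_p = y_c + I_c/(y_c·A) = 3.201 + 0.0119212/(3.201 × 0.387047) = 3.201 + 0.00962212 = 3.21062 m along the plane.
The resultant acts 0.351 + 0.00962212 = 0.360622 m (along the plate) below the hinge at the top edge, so the moment about the hinge is M = F × 0.360622 = 9.58949 × 0.360622 = 3.45818 kN·m.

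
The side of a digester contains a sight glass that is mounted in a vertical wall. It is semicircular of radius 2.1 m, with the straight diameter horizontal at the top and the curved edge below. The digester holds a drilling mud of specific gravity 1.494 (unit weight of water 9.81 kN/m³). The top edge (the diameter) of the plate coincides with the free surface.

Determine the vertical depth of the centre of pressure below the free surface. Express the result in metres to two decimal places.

γ = 1.494 × 9.81 = 14.65614 kN/m³.
The centroid of a semicircle lies 4r/(3π) = 0.891268 m from the diameter, here below the top edge, so the centroid depth is h_c = 0.891268 m.
A = πr²/2 = π × 2.1²/2 = 6.92721 m².
Resultant F = γ·h_c·A = 14.65614 × 0.891268 × 6.92721 = 90.487 kN.
I_c = (π/8 − 8/(9π))·r⁴ = 0.109757 × 2.1⁴ = 2.13457 m⁴.
Centre of pressure: y_p = y_c + I_c/(y_c·A) = 0.891268 + 2.13457/(0.891268 × 6.92721) = 0.891268 + 0.345735 = 1.237 m along the plane.

h_p = 1.24 m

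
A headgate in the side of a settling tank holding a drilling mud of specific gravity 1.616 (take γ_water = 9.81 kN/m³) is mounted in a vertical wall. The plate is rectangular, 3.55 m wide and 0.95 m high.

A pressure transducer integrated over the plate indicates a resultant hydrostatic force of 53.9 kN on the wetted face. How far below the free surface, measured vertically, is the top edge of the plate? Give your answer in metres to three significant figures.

d_top ≈ 0.533 m

γ = 1.616 × 9.81 = 15.85296 kN/m³.
A = 3.55 × 0.95 = 3.3725 m².
From F = γ·h_c·A, the centroid depth is h_c = 53.9/(15.85296 × 3.3725) = 1.00815 m.
The centroid lies 0.95/2 = 0.475 m below the top edge, so the top edge sits at h_top = 1.00815 − 0.475 = 0.53315 m below the surface.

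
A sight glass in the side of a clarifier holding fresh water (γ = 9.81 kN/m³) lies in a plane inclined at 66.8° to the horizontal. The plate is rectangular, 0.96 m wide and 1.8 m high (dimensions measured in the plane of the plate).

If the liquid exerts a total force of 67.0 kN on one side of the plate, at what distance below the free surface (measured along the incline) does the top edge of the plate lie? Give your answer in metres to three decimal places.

y_top ≈ 3.400 m

γ = 9.81 kN/m³.
A = 0.96 × 1.8 = 1.728 m².
From F = γ·h_c·A, the centroid depth is h_c = 67.0/(9.81 × 1.728) = 3.95241 m.
Let θ = 66.8° be the plate's angle to the horizontal; measure y along the incline from where the plane meets the free surface. Vertical depth h = y·sinθ with sinθ = 0.919135.
Along the incline, y_c = h_c/sinθ = 3.95241/0.919135 = 4.30014 m.
The centroid lies 1.8/2 = 0.9 m below the top edge, so the top edge sits at y_top = 4.30014 − 0.9 = 3.40014 m along the incline.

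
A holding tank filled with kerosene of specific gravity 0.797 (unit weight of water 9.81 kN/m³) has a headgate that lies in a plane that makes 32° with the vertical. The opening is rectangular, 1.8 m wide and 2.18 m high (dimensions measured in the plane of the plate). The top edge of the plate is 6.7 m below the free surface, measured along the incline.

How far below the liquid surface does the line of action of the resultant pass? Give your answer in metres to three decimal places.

h_p = 6.649 m

γ = 0.797 × 9.81 = 7.81857 kN/m³.
The plate makes 32° with the vertical, i.e. θ = 90° − 32° = 58° to the horizontal. Measuring y along the incline from the free-surface line, vertical depth h = y·sinθ with sinθ = 0.848048.
The centroid lies 2.18/2 = 1.09 m below the top edge, so y_c = 6.7 + 1.09 = 7.79 m and h_c = 7.79 × 0.848048 = 6.60629 m.
A = 1.8 × 2.18 = 3.924 m².
Resultant F = γ·h_c·A = 7.81857 × 6.60629 × 3.924 = 202.681 kN.
I_c = b·h³/12 = 1.8 × 2.18³/12 = 1.55403 m⁴.
Centre of pressure: y_p = y_c + I_c/(y_c·A) = 7.79 + 1.55403/(7.79 × 3.924) = 7.79 + 0.0508385 = 7.84084 m along the plane.
Vertically, h_p = y_p·sinθ = 7.84084 × 0.848048 = 6.64941 m.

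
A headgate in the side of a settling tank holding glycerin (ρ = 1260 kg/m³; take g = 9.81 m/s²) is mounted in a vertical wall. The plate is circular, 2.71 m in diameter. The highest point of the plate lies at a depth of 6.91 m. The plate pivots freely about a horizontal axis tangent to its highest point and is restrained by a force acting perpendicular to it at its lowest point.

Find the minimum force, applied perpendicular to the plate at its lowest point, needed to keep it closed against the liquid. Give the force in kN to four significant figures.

P ≈ 306.7 kN

γ = ρg = 1260 × 9.81 / 1000 = 12.3606 kN/m³.
The centroid is at the centre, 1.355 m below the top of the plate, so the centroid depth is h_c = 6.91 + 1.355 = 8.265 m.
A = π(1.355)² = 5.76804 m².
Resultant F = γ·h_c·A = 12.3606 × 8.265 × 5.76804 = 589.265 kN.
I_c = πr⁴/4 = π × 1.355⁴/4 = 2.64757 m⁴.
Centre of pressure: y_p = y_c + I_c/(y_c·A) = 8.265 + 2.64757/(8.265 × 5.76804) = 8.265 + 0.0555362 = 8.32054 m along the plane.
The resultant acts 1.355 + 0.0555362 = 1.41054 m (along the plate) below the hinge at the top edge, so the moment about the hinge is M = F × 1.41054 = 589.265 × 1.41054 = 831.182 kN·m.
A normal force at the bottom, 2.71 m from the hinge, must supply this moment: P = 831.182/2.71 = 306.709 kN.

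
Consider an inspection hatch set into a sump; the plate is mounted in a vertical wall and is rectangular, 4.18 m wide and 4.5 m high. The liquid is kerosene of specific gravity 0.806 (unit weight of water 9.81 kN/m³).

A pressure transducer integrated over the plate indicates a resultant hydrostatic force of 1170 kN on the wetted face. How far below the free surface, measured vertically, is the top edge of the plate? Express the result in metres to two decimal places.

d_top ≈ 5.62 m

γ = 0.806 × 9.81 = 7.90686 kN/m³.
A = 4.18 × 4.5 = 18.81 m².
From F = γ·h_c·A, the centroid depth is h_c = 1170/(7.90686 × 18.81) = 7.86671 m.
The centroid lies 4.5/2 = 2.25 m below the top edge, so the top edge sits at h_top = 7.86671 − 2.25 = 5.61671 m below the surface.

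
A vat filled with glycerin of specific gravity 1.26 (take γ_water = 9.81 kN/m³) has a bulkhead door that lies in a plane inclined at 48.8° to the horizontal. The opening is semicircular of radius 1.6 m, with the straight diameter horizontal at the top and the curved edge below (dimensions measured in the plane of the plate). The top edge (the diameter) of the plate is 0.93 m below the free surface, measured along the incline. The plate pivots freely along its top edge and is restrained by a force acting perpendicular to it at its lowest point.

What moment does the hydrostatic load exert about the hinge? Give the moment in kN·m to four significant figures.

γ = 1.26 × 9.81 = 12.3606 kN/m³.
Let θ = 48.8° be the plate's angle to the horizontal; measure y along the incline from where the plane meets the free surface. Vertical depth h = y·sinθ with sinθ = 0.752415.
The centroid of a semicircle lies 4r/(3π) = 0.679061 m from the diameter, here below the top edge, so y_c = 0.93 + 0.679061 = 1.60906 m and h_c = 1.60906 × 0.752415 = 1.21068 m.
A = πr²/2 = π × 1.6²/2 = 4.02124 m².
Resultant F = γ·h_c·A = 12.3606 × 1.21068 × 4.02124 = 60.1768 kN.
I_c = (π/8 − 8/(9π))·r⁴ = 0.109757 × 1.6⁴ = 0.719303 m⁴.
Centre of pressure: y_p = y_c + I_c/(y_c·A) = 1.60906 + 0.719303/(1.60906 × 4.02124) = 1.60906 + 0.111168 = 1.72023 m along the plane.
The resultant acts 0.679061 + 0.111168 = 0.790229 m (along the plate) below the hinge at the top edge, so the moment about the hinge is M = F × 0.790229 = 60.1768 × 0.790229 = 47.5535 kN·m.

M ≈ 47.55 kN·m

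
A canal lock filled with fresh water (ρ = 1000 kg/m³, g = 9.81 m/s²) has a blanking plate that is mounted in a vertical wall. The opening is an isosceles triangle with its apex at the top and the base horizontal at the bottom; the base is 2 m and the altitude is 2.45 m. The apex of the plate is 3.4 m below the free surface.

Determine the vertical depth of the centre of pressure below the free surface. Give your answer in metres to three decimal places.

γ = ρg = 1000 × 9.81 = 9810 N/m³ = 9.81 kN/m³.
With the apex up, the centroid sits 2h/3 = 2 × 2.45/3 = 1.63333 m below the apex, so the centroid depth is h_c = 3.4 + 1.63333 = 5.03333 m.
A = ½ × 2 × 2.45 = 2.45 m².
Resultant F = γ·h_c·A = 9.81 × 5.03333 × 2.45 = 120.974 kN.
I_c = b·h³/36 = 2 × 2.45³/36 = 0.817007 m⁴.
Centre of pressure: y_p = y_c + I_c/(y_c·A) = 5.03333 + 0.817007/(5.03333 × 2.45) = 5.03333 + 0.0662528 = 5.09958 m along the plane.

h_p = 5.100 m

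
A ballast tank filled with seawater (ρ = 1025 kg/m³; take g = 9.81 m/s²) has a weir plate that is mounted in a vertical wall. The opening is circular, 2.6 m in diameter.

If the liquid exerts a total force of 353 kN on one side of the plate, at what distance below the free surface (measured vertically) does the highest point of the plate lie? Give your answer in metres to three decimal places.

γ = ρg = 1025 × 9.81 / 1000 = 10.05525 kN/m³.
A = π(1.3)² = 5.30929 m².
From F = γ·h_c·A, the centroid depth is h_c = 353/(10.05525 × 5.30929) = 6.61219 m.
The centroid is at the centre, 1.3 m below the top of the plate, so the highest point sits at h_top = 6.61219 − 1.3 = 5.31219 m below the surface.

d_top ≈ 5.312 m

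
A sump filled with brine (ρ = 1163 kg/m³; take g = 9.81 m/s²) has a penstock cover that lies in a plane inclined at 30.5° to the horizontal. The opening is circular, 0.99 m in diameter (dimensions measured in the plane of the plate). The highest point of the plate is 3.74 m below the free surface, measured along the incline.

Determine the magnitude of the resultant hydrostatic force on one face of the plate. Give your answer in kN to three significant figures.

F ≈ 18.9 kN

γ = ρg = 1163 × 9.81 / 1000 = 11.40903 kN/m³.
Let θ = 30.5° be the plate's angle to the horizontal; measure y along the incline from where the plane meets the free surface. Vertical depth h = y·sinθ with sinθ = 0.507538.
The centroid is at the centre, 0.495 m below the top of the plate, so y_c = 3.74 + 0.495 = 4.235 m and h_c = 4.235 × 0.507538 = 2.14942 m.
A = π(0.495)² = 0.769769 m².
Resultant F = γ·h_c·A = 11.40903 × 2.14942 × 0.769769 = 18.8769 kN.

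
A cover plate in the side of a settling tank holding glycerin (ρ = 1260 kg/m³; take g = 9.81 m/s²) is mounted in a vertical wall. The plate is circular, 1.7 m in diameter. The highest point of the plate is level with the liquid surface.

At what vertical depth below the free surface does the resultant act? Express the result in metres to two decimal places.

h_p = 1.06 m

γ = ρg = 1260 × 9.81 / 1000 = 12.3606 kN/m³.
The centroid is at the centre, 0.85 m below the top of the plate, so the centroid depth is h_c = 0.85 m.
A = π(0.85)² = 2.2698 m².
Resultant F = γ·h_c·A = 12.3606 × 0.85 × 2.2698 = 23.8477 kN.
I_c = πr⁴/4 = π × 0.85⁴/4 = 0.409983 m⁴.
Centre of pressure: y_p = y_c + I_c/(y_c·A) = 0.85 + 0.409983/(0.85 × 2.2698) = 0.85 + 0.2125 = 1.0625 m along the plane.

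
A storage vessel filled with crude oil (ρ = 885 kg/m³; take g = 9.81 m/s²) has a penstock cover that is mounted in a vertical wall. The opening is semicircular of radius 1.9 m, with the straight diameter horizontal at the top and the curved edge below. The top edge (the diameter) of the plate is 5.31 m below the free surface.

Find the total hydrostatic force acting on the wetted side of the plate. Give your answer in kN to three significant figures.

γ = ρg = 885 × 9.81 / 1000 = 8.68185 kN/m³.
The centroid of a semicircle lies 4r/(3π) = 0.806385 m from the diameter, here below the top edge, so the centroid depth is h_c = 5.31 + 0.806385 = 6.11638 m.
A = πr²/2 = π × 1.9²/2 = 5.67057 m².
Resultant F = γ·h_c·A = 8.68185 × 6.11638 × 5.67057 = 301.116 kN.

F ≈ 301 kN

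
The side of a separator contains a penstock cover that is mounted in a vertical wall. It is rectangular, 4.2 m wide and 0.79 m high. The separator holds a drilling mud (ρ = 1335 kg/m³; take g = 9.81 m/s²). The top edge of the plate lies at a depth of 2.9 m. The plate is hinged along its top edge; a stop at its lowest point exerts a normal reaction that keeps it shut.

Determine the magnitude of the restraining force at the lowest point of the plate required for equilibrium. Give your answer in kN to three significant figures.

P ≈ 74.5 kN

γ = ρg = 1335 × 9.81 / 1000 = 13.09635 kN/m³.
The centroid lies 0.79/2 = 0.395 m below the top edge, so the centroid depth is h_c = 2.9 + 0.395 = 3.295 m.
A = 4.2 × 0.79 = 3.318 m².
Resultant F = γ·h_c·A = 13.09635 × 3.295 × 3.318 = 143.18 kN.
I_c = b·h³/12 = 4.2 × 0.79³/12 = 0.172564 m⁴.
Centre of pressure: y_p = y_c + I_c/(y_c·A) = 3.295 + 0.172564/(3.295 × 3.318) = 3.295 + 0.015784 = 3.31078 m along the plane.
The resultant acts 0.395 + 0.015784 = 0.410784 m (along the plate) below the hinge at the top edge, so the moment about the hinge is M = F × 0.410784 = 143.18 × 0.410784 = 58.8161 kN·m.
A normal force at the bottom, 0.79 m from the hinge, must supply this moment: P = 58.8161/0.79 = 74.4508 kN.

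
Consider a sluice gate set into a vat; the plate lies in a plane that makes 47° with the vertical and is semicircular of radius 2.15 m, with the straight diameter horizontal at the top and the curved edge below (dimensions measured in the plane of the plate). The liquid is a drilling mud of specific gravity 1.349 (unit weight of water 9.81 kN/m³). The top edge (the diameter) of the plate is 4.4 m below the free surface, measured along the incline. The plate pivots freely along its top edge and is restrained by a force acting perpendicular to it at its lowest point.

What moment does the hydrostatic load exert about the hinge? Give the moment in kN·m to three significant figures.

γ = 1.349 × 9.81 = 13.23369 kN/m³.
The plate makes 47° with the vertical, i.e. θ = 90° − 47° = 43° to the horizontal. Measuring y along the incline from the free-surface line, vertical depth h = y·sinθ with sinθ = 0.681998.
The centroid of a semicircle lies 4r/(3π) = 0.912488 m from the diameter, here below the top edge, so y_c = 4.4 + 0.912488 = 5.31249 m and h_c = 5.31249 × 0.681998 = 3.62311 m.
A = πr²/2 = π × 2.15²/2 = 7.26101 m².
Resultant F = γ·h_c·A = 13.23369 × 3.62311 × 7.26101 = 348.144 kN.
I_c = (π/8 − 8/(9π))·r⁴ = 0.109757 × 2.15⁴ = 2.34523 m⁴.
Centre of pressure: y_p = y_c + I_c/(y_c·A) = 5.31249 + 2.34523/(5.31249 × 7.26101) = 5.31249 + 0.0607981 = 5.37329 m along the plane.
The resultant acts 0.912488 + 0.0607981 = 0.973286 m (along the plate) below the hinge at the top edge, so the moment about the hinge is M = F × 0.973286 = 348.144 × 0.973286 = 338.844 kN·m.

M ≈ 339 kN·m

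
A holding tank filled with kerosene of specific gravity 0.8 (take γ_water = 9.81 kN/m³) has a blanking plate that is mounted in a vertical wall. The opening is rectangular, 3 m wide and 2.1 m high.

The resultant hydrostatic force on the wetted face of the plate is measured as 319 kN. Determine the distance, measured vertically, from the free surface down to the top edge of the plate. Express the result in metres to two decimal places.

γ = 0.8 × 9.81 = 7.848 kN/m³.
A = 3 × 2.1 = 6.3 m².
From F = γ·h_c·A, the centroid depth is h_c = 319/(7.848 × 6.3) = 6.45195 m.
The centroid lies 2.1/2 = 1.05 m below the top edge, so the top edge sits at h_top = 6.45195 − 1.05 = 5.40195 m below the surface.

d_top ≈ 5.40 m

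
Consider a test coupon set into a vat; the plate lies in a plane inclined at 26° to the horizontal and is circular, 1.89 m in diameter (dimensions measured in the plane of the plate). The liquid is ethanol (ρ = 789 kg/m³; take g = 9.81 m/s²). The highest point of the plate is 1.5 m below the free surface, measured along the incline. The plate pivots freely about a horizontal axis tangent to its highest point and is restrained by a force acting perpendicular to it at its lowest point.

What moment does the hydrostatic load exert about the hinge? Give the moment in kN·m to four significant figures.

γ = ρg = 789 × 9.81 / 1000 = 7.74009 kN/m³.
Let θ = 26° be the plate's angle to the horizontal; measure y along the incline from where the plane meets the free surface. Vertical depth h = y·sinθ with sinθ = 0.438371.
The centroid is at the centre, 0.945 m below the top of the plate, so y_c = 1.5 + 0.945 = 2.445 m and h_c = 2.445 × 0.438371 = 1.07182 m.
A = π(0.945)² = 2.80552 m².
Resultant F = γ·h_c·A = 7.74009 × 1.07182 × 2.80552 = 23.2745 kN.
I_c = πr⁴/4 = π × 0.945⁴/4 = 0.62635 m⁴.
Centre of pressure: y_p = y_c + I_c/(y_c·A) = 2.445 + 0.62635/(2.445 × 2.80552) = 2.445 + 0.0913114 = 2.53631 m along the plane.
The resultant acts 0.945 + 0.0913114 = 1.03631 m (along the plate) below the hinge at the top edge, so the moment about the hinge is M = F × 1.03631 = 23.2745 × 1.03631 = 24.1196 kN·m.

M ≈ 24.12 kN·m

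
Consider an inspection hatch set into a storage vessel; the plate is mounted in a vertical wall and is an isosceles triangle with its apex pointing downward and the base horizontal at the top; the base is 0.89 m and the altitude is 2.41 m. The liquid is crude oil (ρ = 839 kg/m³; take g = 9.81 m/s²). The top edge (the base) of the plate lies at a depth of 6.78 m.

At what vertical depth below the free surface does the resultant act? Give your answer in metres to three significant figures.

h_p = 7.63 m

γ = ρg = 839 × 9.81 / 1000 = 8.23059 kN/m³.
With the apex down, the centroid sits h/3 = 2.41/3 = 0.803333 m below the base (the top edge), so the centroid depth is h_c = 6.78 + 0.803333 = 7.58333 m.
A = ½ × 0.89 × 2.41 = 1.07245 m².
Resultant F = γ·h_c·A = 8.23059 × 7.58333 × 1.07245 = 66.9373 kN.
I_c = b·h³/36 = 0.89 × 2.41³/36 = 0.34605 m⁴.
Centre of pressure: y_p = y_c + I_c/(y_c·A) = 7.58333 + 0.34605/(7.58333 × 1.07245) = 7.58333 + 0.0425502 = 7.62588 m along the plane.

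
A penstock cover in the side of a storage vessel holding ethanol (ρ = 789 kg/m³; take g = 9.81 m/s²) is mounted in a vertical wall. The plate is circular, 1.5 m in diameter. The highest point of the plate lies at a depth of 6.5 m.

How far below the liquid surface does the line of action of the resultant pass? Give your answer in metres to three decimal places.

γ = ρg = 789 × 9.81 / 1000 = 7.74009 kN/m³.
The centroid is at the centre, 0.75 m below the top of the plate, so the centroid depth is h_c = 6.5 + 0.75 = 7.25 m.
A = π(0.75)² = 1.76715 m².
Resultant F = γ·h_c·A = 7.74009 × 7.25 × 1.76715 = 99.1648 kN.
I_c = πr⁴/4 = π × 0.75⁴/4 = 0.248505 m⁴.
Centre of pressure: y_p = y_c + I_c/(y_c·A) = 7.25 + 0.248505/(7.25 × 1.76715) = 7.25 + 0.0193965 = 7.2694 m along the plane.

h_p = 7.269 m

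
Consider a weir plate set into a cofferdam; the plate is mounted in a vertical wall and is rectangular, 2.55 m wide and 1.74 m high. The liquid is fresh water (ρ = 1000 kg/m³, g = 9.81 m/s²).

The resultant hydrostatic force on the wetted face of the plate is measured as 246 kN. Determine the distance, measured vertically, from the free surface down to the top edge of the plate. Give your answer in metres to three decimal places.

d_top ≈ 4.782 m

γ = ρg = 1000 × 9.81 = 9810 N/m³ = 9.81 kN/m³.
A = 2.55 × 1.74 = 4.437 m².
From F = γ·h_c·A, the centroid depth is h_c = 246/(9.81 × 4.437) = 5.65167 m.
The centroid lies 1.74/2 = 0.87 m below the top edge, so the top edge sits at h_top = 5.65167 − 0.87 = 4.78167 m below the surface.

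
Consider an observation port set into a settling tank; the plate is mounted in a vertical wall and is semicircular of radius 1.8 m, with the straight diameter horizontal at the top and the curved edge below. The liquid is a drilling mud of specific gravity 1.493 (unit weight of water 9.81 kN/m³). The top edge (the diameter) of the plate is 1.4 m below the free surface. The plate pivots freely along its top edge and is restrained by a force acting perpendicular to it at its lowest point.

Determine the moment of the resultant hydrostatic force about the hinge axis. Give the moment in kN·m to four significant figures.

M ≈ 140.1 kN·m

γ = 1.493 × 9.81 = 14.64633 kN/m³.
The centroid of a semicircle lies 4r/(3π) = 0.763944 m from the diameter, here below the top edge, so the centroid depth is h_c = 1.4 + 0.763944 = 2.16394 m.
A = πr²/2 = π × 1.8²/2 = 5.08938 m².
Resultant F = γ·h_c·A = 14.64633 × 2.16394 × 5.08938 = 161.302 kN.
I_c = (π/8 − 8/(9π))·r⁴ = 0.109757 × 1.8⁴ = 1.15219 m⁴.
Centre of pressure: y_p = y_c + I_c/(y_c·A) = 2.16394 + 1.15219/(2.16394 × 5.08938) = 2.16394 + 0.10462 = 2.26856 m along the plane.
The resultant acts 0.763944 + 0.10462 = 0.868564 m (along the plate) below the hinge at the top edge, so the moment about the hinge is M = F × 0.868564 = 161.302 × 0.868564 = 140.101 kN·m.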